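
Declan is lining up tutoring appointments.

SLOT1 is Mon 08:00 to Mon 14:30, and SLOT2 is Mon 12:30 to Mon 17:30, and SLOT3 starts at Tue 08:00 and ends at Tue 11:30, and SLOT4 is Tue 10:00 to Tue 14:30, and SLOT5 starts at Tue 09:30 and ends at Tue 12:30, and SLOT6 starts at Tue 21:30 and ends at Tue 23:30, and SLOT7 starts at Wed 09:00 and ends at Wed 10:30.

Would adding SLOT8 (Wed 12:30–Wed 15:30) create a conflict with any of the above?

SLOT1: ends Mon 14:30 at or before SLOT8 starts Wed 12:30 → clear.
SLOT2: ends Mon 17:30 at or before SLOT8 starts Wed 12:30 → clear.
SLOT3: ends Tue 11:30 at or before SLOT8 starts Wed 12:30 → clear.
SLOT5: ends Tue 12:30 at or before SLOT8 starts Wed 12:30 → clear.
SLOT4: ends Tue 14:30 at or before SLOT8 starts Wed 12:30 → clear.
SLOT6: ends Tue 23:30 at or before SLOT8 starts Wed 12:30 → clear.
SLOT7: ends Wed 10:30 at or before SLOT8 starts Wed 12:30 → clear.

No — it doesn't clash with anything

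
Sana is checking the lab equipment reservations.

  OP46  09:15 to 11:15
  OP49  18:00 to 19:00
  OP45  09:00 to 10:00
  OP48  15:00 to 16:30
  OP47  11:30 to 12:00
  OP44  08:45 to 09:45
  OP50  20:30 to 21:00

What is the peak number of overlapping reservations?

3

Walk through starts and ends in time order (an end at T is processed before a start at T):
08:45 start OP44 → 1
09:00 start OP45 → 2
09:15 start OP46 → 3
09:45 end OP44 → 2
10:00 end OP45 → 1
11:15 end OP46 → 0
11:30 start OP47 → 1
12:00 end OP47 → 0
15:00 start OP48 → 1
16:30 end OP48 → 0
18:00 start OP49 → 1
19:00 end OP49 → 0
20:30 start OP50 → 1
21:00 end OP50 → 0
Peak is 3, at 09:15 (OP44, OP45, OP46).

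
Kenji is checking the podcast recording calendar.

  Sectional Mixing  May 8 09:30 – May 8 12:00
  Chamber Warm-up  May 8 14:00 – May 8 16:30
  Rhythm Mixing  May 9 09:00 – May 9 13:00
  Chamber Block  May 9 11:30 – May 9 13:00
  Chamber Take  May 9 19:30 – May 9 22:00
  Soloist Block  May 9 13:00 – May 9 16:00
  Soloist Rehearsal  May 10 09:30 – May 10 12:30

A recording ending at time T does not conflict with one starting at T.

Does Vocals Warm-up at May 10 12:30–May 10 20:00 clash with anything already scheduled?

Sectional Mixing: ends May 8 12:00 at or before Vocals Warm-up starts May 10 12:30 → clear.
Chamber Warm-up: ends May 8 16:30 at or before Vocals Warm-up starts May 10 12:30 → clear.
Rhythm Mixing: ends May 9 13:00 at or before Vocals Warm-up starts May 10 12:30 → clear.
Chamber Block: ends May 9 13:00 at or before Vocals Warm-up starts May 10 12:30 → clear.
Soloist Block: ends May 9 16:00 at or before Vocals Warm-up starts May 10 12:30 → clear.
Chamber Take: ends May 9 22:00 at or before Vocals Warm-up starts May 10 12:30 → clear.
Soloist Rehearsal: ends May 10 12:30 at or before Vocals Warm-up starts May 10 12:30 → clear.

No — it doesn't clash with anything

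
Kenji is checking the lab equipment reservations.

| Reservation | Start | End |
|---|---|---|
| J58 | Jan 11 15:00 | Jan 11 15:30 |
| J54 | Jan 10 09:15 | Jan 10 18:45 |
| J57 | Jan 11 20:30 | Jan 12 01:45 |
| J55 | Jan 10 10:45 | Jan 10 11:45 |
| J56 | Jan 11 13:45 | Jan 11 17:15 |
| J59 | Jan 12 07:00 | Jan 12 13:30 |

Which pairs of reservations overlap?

Two intervals overlap when each starts before the other ends.
Sorted by start: J54, J55, J56, J58, J57, J59.
J55 starts before J54 ends → J54 and J55 overlap.
J56 starts after J54 ends, so J54 has no further overlaps.
J56 starts after J55 ends, so J55 has no further overlaps.
J58 starts before J56 ends → J56 and J58 overlap.
J57 starts after J56 ends, so J56 has no further overlaps.
J57 starts after J58 ends, so J58 has no further overlaps.
J59 starts after J57 ends.

J54 & J55, J56 & J58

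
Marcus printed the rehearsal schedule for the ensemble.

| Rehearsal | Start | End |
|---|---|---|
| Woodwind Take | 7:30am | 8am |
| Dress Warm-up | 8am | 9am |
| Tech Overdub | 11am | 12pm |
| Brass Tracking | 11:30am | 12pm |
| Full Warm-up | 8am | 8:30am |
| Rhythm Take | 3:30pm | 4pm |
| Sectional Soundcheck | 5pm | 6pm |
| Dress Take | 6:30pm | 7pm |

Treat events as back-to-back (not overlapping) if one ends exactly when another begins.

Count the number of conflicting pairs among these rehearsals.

2

Sorted by start: Woodwind Take, Dress Warm-up, Full Warm-up, Tech Overdub, Brass Tracking, Rhythm Take, Sectional Soundcheck, Dress Take.
Dress Warm-up starts exactly when Woodwind Take ends (back-to-back, no overlap); Woodwind Take is clear from here.
Full Warm-up starts before Dress Warm-up ends → Dress Warm-up and Full Warm-up overlap.
Tech Overdub starts after Dress Warm-up ends; Dress Warm-up is clear from here.
Tech Overdub starts after Full Warm-up ends; Full Warm-up is clear from here.
Brass Tracking starts before Tech Overdub ends → Tech Overdub and Brass Tracking overlap.
Rhythm Take starts after Tech Overdub ends; Tech Overdub is clear from here.
Rhythm Take starts after Brass Tracking ends; Brass Tracking is clear from here.
Sectional Soundcheck starts after Rhythm Take ends; Rhythm Take is clear from here.
Dress Take starts after Sectional Soundcheck ends.
Overlapping pairs: Brass Tracking & Tech Overdub, Dress Warm-up & Full Warm-up — 2 in total.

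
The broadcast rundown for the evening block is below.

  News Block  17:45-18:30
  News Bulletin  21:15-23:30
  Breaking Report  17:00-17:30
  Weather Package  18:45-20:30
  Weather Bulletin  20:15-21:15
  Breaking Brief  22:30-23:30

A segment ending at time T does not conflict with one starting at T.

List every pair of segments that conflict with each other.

Sorted by start: Breaking Report, News Block, Weather Package, Weather Bulletin, News Bulletin, Breaking Brief.
News Block starts after Breaking Report ends; Breaking Report is clear from here.
Weather Package starts after News Block ends; News Block is clear from here.
Weather Bulletin starts before Weather Package ends → Weather Package and Weather Bulletin overlap.
News Bulletin starts after Weather Package ends; Weather Package is clear from here.
News Bulletin starts exactly when Weather Bulletin ends (back-to-back, no overlap); Weather Bulletin is clear from here.
Breaking Brief starts before News Bulletin ends → News Bulletin and Breaking Brief overlap.

Breaking Brief & News Bulletin, Weather Bulletin & Weather Package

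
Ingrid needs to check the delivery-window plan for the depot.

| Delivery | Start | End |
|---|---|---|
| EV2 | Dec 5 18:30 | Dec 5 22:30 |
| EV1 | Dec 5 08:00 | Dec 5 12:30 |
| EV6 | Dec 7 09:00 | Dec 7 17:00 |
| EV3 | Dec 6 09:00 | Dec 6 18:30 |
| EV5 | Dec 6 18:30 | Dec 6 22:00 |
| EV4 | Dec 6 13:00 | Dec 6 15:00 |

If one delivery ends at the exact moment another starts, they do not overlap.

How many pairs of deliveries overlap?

Sorted by start: EV1, EV2, EV3, EV4, EV5, EV6.
EV2 starts after EV1 ends — done with EV1.
EV3 starts after EV2 ends — done with EV2.
EV4 starts before EV3 ends → EV3 and EV4 overlap.
EV5 starts exactly when EV3 ends (back-to-back, no overlap) — done with EV3.
EV5 starts after EV4 ends — done with EV4.
EV6 starts after EV5 ends.
Overlapping pairs: EV3 & EV4 — 1 in total.

1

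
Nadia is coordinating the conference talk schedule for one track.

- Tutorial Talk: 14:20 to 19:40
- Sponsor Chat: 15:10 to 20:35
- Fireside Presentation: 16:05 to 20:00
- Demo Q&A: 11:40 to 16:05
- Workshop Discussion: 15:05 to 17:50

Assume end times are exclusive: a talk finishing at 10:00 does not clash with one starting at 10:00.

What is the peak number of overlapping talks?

Sort all start/end points and keep a running count:
11:40 start Demo Q&A → 1
14:20 start Tutorial Talk → 2
15:05 start Workshop Discussion → 3
15:10 start Sponsor Chat → 4
16:05 end Demo Q&A → 3
16:05 start Fireside Presentation → 4
17:50 end Workshop Discussion → 3
19:40 end Tutorial Talk → 2
20:00 end Fireside Presentation → 1
20:35 end Sponsor Chat → 0
Peak is 4, at 15:10 (Demo Q&A, Sponsor Chat, Tutorial Talk, Workshop Discussion).

4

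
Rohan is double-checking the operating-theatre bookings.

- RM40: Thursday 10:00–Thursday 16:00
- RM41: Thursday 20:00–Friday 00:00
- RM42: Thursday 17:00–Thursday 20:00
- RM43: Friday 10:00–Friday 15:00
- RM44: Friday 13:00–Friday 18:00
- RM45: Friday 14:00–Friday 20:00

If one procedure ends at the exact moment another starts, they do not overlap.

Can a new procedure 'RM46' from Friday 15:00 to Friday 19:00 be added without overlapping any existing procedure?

RM40: ends Thursday 16:00 at or before RM46 starts Friday 15:00 → clear.
RM42: ends Thursday 20:00 at or before RM46 starts Friday 15:00 → clear.
RM41: ends Friday 00:00 at or before RM46 starts Friday 15:00 → clear.
RM43: ends Friday 15:00 at or before RM46 starts Friday 15:00 → clear.
RM44: starts Friday 13:00 before RM46 ends Friday 19:00, and ends Friday 18:00 after RM46 starts Friday 15:00 → overlap.
RM45: starts Friday 14:00 before RM46 ends Friday 19:00, and ends Friday 20:00 after RM46 starts Friday 15:00 → overlap.
RM46 overlaps RM44, RM45.

No — it overlaps RM44, RM45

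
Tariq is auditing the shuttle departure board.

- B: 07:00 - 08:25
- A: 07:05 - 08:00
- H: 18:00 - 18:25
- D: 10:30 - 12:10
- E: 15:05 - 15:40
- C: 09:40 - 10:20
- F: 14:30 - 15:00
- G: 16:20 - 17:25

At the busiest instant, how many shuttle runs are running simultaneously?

Sweep the timeline, counting +1 at each start and −1 at each end (ends before starts at a tie):
07:00 start B → 1
07:05 start A → 2
08:00 end A → 1
08:25 end B → 0
09:40 start C → 1
10:20 end C → 0
10:30 start D → 1
12:10 end D → 0
14:30 start F → 1
15:00 end F → 0
15:05 start E → 1
15:40 end E → 0
16:20 start G → 1
17:25 end G → 0
18:00 start H → 1
18:25 end H → 0
Peak is 2, at 07:05 (A, B).

2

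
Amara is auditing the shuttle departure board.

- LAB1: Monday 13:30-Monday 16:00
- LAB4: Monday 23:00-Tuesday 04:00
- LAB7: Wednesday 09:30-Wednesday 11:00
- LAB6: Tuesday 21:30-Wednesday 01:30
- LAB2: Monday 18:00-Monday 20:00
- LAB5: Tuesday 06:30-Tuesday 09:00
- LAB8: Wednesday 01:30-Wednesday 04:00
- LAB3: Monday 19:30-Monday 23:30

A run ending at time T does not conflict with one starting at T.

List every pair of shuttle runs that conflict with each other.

LAB2 & LAB3, LAB3 & LAB4

Check each pair: they overlap iff neither finishes before the other starts.
Sorted by start: LAB1, LAB2, LAB3, LAB4, LAB5, LAB6, LAB8, LAB7.
LAB2 starts after LAB1 ends, so LAB1 has no further overlaps.
LAB3 starts before LAB2 ends → LAB2 and LAB3 overlap.
LAB4 starts after LAB2 ends, so LAB2 has no further overlaps.
LAB4 starts before LAB3 ends → LAB3 and LAB4 overlap.
LAB5 starts after LAB3 ends, so LAB3 has no further overlaps.
LAB5 starts after LAB4 ends, so LAB4 has no further overlaps.
LAB6 starts after LAB5 ends, so LAB5 has no further overlaps.
LAB8 starts exactly when LAB6 ends (back-to-back, no overlap), so LAB6 has no further overlaps.
LAB7 starts after LAB8 ends.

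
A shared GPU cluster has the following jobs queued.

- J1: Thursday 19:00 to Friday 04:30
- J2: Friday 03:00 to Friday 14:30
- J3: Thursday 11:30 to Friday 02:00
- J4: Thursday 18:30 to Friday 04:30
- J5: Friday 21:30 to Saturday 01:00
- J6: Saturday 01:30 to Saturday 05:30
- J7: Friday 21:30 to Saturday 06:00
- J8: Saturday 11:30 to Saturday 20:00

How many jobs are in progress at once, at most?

3

Sweep the timeline, counting +1 at each start and −1 at each end (ends before starts at a tie):
Thursday 11:30 start J3 → 1
Thursday 18:30 start J4 → 2
Thursday 19:00 start J1 → 3
Friday 02:00 end J3 → 2
Friday 03:00 start J2 → 3
Friday 04:30 end J1 → 2
Friday 04:30 end J4 → 1
Friday 14:30 end J2 → 0
Friday 21:30 start J5 → 1
Friday 21:30 start J7 → 2
Saturday 01:00 end J5 → 1
Saturday 01:30 start J6 → 2
Saturday 05:30 end J6 → 1
Saturday 06:00 end J7 → 0
Saturday 11:30 start J8 → 1
Saturday 20:00 end J8 → 0
Peak is 3, at Thursday 19:00 (J1, J3, J4).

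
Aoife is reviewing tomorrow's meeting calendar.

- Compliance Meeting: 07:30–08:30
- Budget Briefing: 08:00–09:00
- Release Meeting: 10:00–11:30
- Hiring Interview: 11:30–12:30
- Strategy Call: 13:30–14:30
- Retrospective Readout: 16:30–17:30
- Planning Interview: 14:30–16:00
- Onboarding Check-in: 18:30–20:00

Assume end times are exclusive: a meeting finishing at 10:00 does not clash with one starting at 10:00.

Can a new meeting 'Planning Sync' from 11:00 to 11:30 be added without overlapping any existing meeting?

Compliance Meeting: ends 08:30 at or before Planning Sync starts 11:00 → clear.
Budget Briefing: ends 09:00 at or before Planning Sync starts 11:00 → clear.
Release Meeting: starts 10:00 before Planning Sync ends 11:30, and ends 11:30 after Planning Sync starts 11:00 → overlap.
Hiring Interview: starts 11:30 at or after Planning Sync ends 11:30 → clear.
Strategy Call: starts 13:30 at or after Planning Sync ends 11:30 → clear.
Planning Interview: starts 14:30 at or after Planning Sync ends 11:30 → clear.
Retrospective Readout: starts 16:30 at or after Planning Sync ends 11:30 → clear.
Onboarding Check-in: starts 18:30 at or after Planning Sync ends 11:30 → clear.
Planning Sync overlaps Release Meeting.

No — it overlaps Release Meeting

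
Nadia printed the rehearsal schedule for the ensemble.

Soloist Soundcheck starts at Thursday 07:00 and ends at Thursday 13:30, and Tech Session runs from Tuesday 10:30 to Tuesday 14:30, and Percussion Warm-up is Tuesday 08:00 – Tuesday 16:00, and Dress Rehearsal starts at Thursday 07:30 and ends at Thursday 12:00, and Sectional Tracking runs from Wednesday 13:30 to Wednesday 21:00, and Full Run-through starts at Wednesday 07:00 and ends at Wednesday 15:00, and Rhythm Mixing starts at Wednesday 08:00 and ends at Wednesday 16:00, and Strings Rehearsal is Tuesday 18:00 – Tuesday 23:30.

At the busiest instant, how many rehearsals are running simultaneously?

Sort all start/end points and keep a running count:
Tuesday 08:00 start Percussion Warm-up → 1
Tuesday 10:30 start Tech Session → 2
Tuesday 14:30 end Tech Session → 1
Tuesday 16:00 end Percussion Warm-up → 0
Tuesday 18:00 start Strings Rehearsal → 1
Tuesday 23:30 end Strings Rehearsal → 0
Wednesday 07:00 start Full Run-through → 1
Wednesday 08:00 start Rhythm Mixing → 2
Wednesday 13:30 start Sectional Tracking → 3
Wednesday 15:00 end Full Run-through → 2
Wednesday 16:00 end Rhythm Mixing → 1
Wednesday 21:00 end Sectional Tracking → 0
Thursday 07:00 start Soloist Soundcheck → 1
Thursday 07:30 start Dress Rehearsal → 2
Thursday 12:00 end Dress Rehearsal → 1
Thursday 13:30 end Soloist Soundcheck → 0
Peak is 3, at Wednesday 13:30 (Full Run-through, Rhythm Mixing, Sectional Tracking).

3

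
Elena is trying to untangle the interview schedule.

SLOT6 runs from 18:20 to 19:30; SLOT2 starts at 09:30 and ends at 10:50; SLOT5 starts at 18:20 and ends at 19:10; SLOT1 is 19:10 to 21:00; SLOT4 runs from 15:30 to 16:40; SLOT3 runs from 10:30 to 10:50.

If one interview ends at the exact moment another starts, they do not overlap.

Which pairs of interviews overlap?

SLOT1 & SLOT6, SLOT2 & SLOT3, SLOT5 & SLOT6

Sorted by start: SLOT2, SLOT3, SLOT4, SLOT5, SLOT6, SLOT1.
SLOT3 starts before SLOT2 ends → SLOT2 and SLOT3 overlap.
SLOT4 starts after SLOT2 ends, so nothing later overlaps SLOT2 either.
SLOT4 starts after SLOT3 ends, so nothing later overlaps SLOT3 either.
SLOT5 starts after SLOT4 ends, so nothing later overlaps SLOT4 either.
SLOT6 starts before SLOT5 ends → SLOT5 and SLOT6 overlap.
SLOT1 starts exactly when SLOT5 ends (back-to-back, no overlap).
SLOT1 starts before SLOT6 ends → SLOT6 and SLOT1 overlap.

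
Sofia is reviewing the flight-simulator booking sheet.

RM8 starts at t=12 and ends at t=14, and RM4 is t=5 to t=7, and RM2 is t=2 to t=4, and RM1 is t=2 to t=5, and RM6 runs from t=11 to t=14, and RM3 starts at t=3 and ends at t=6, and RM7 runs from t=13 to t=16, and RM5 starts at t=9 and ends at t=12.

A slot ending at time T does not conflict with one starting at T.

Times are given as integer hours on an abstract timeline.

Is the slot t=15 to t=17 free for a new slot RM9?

RM1: ends t=5 at or before RM9 starts t=15 → clear.
RM2: ends t=4 at or before RM9 starts t=15 → clear.
RM3: ends t=6 at or before RM9 starts t=15 → clear.
RM4: ends t=7 at or before RM9 starts t=15 → clear.
RM5: ends t=12 at or before RM9 starts t=15 → clear.
RM6: ends t=14 at or before RM9 starts t=15 → clear.
RM8: ends t=14 at or before RM9 starts t=15 → clear.
RM7: starts t=13 before RM9 ends t=17, and ends t=16 after RM9 starts t=15 → overlap.
RM9 overlaps RM7.

No — it overlaps RM7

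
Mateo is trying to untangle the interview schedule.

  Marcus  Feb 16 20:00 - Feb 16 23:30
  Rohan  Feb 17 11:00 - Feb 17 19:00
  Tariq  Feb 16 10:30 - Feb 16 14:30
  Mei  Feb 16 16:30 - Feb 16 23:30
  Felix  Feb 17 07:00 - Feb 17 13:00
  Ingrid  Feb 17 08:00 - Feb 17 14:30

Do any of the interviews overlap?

Two intervals overlap when each starts before the other ends.
Sorted by start: Tariq, Mei, Marcus, Felix, Ingrid, Rohan.
Mei starts after Tariq ends; Tariq is clear from here.
Marcus starts before Mei ends → Mei and Marcus overlap.
That's a conflict, so the schedule is not conflict-free.

Yes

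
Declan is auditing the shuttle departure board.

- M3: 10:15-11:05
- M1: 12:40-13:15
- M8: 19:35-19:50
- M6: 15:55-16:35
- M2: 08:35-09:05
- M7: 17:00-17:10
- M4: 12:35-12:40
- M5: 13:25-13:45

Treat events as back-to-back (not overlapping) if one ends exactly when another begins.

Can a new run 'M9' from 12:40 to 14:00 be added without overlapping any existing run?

No — it overlaps M1, M5

M2: ends 09:05 at or before M9 starts 12:40 → clear.
M3: ends 11:05 at or before M9 starts 12:40 → clear.
M4: ends 12:40 at or before M9 starts 12:40 → clear.
M1: starts 12:40 before M9 ends 14:00, and ends 13:15 after M9 starts 12:40 → overlap.
M5: starts 13:25 before M9 ends 14:00, and ends 13:45 after M9 starts 12:40 → overlap.
M6: starts 15:55 at or after M9 ends 14:00 → clear.
M7: starts 17:00 at or after M9 ends 14:00 → clear.
M8: starts 19:35 at or after M9 ends 14:00 → clear.
M9 overlaps M1, M5.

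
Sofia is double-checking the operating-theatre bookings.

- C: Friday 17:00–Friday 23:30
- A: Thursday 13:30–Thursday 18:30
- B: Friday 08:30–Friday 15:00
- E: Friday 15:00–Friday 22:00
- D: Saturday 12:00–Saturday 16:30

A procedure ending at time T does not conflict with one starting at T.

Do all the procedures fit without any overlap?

No

Check each pair: they overlap iff neither finishes before the other starts.
Sorted by start: A, B, E, C, D.
B starts after A ends; A is clear from here.
E starts exactly when B ends (back-to-back, no overlap); B is clear from here.
C starts before E ends → E and C overlap.
That's a conflict, so the schedule is not conflict-free.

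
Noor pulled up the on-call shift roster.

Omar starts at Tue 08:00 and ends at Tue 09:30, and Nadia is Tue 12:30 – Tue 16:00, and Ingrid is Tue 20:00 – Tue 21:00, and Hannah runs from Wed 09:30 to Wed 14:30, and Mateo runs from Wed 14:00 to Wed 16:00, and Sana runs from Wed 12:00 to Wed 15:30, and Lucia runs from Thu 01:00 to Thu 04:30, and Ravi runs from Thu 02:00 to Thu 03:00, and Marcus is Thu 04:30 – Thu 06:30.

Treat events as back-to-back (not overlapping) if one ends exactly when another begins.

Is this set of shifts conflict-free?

No

Sorted by start: Omar, Nadia, Ingrid, Hannah, Sana, Mateo, Lucia, Ravi, Marcus.
Nadia starts after Omar ends, so Omar has no further overlaps.
Ingrid starts after Nadia ends, so Nadia has no further overlaps.
Hannah starts after Ingrid ends, so Ingrid has no further overlaps.
Sana starts before Hannah ends → Hannah and Sana overlap.
That's a conflict, so the schedule is not conflict-free.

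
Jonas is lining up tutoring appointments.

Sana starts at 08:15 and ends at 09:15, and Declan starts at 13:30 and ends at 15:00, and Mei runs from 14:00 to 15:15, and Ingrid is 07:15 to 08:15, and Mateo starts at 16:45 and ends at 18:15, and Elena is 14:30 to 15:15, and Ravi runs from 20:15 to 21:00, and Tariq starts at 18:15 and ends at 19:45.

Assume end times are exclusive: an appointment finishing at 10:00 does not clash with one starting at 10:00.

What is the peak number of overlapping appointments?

Sweep the timeline, counting +1 at each start and −1 at each end (ends before starts at a tie):
07:15 start Ingrid → 1
08:15 end Ingrid → 0
08:15 start Sana → 1
09:15 end Sana → 0
13:30 start Declan → 1
14:00 start Mei → 2
14:30 start Elena → 3
15:00 end Declan → 2
15:15 end Elena → 1
15:15 end Mei → 0
16:45 start Mateo → 1
18:15 end Mateo → 0
18:15 start Tariq → 1
19:45 end Tariq → 0
20:15 start Ravi → 1
21:00 end Ravi → 0
Peak is 3, at 14:30 (Declan, Elena, Mei).

3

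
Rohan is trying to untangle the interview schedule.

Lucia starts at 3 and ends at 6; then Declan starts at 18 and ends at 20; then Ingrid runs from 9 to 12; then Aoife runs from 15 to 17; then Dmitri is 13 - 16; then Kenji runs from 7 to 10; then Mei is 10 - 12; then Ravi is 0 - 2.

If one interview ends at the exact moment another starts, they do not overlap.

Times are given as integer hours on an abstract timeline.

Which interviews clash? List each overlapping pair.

Check each pair: they overlap iff neither finishes before the other starts.
Sorted by start: Ravi, Lucia, Kenji, Ingrid, Mei, Dmitri, Aoife, Declan.
Lucia starts after Ravi ends — done with Ravi.
Kenji starts after Lucia ends — done with Lucia.
Ingrid starts before Kenji ends → Kenji and Ingrid overlap.
Mei starts exactly when Kenji ends (back-to-back, no overlap) — done with Kenji.
Mei starts before Ingrid ends → Ingrid and Mei overlap.
Dmitri starts after Ingrid ends — done with Ingrid.
Dmitri starts after Mei ends — done with Mei.
Aoife starts before Dmitri ends → Dmitri and Aoife overlap.
Declan starts after Dmitri ends.
Declan starts after Aoife ends.

Aoife & Dmitri, Ingrid & Kenji, Ingrid & Mei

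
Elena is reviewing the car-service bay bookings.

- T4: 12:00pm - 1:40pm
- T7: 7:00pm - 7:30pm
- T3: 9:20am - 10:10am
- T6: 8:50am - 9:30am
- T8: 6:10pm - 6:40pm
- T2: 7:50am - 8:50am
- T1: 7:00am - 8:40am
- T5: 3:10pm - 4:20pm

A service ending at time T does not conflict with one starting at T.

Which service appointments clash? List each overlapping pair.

T1 & T2, T3 & T6

Sorted by start: T1, T2, T6, T3, T4, T5, T8, T7.
T2 starts before T1 ends → T1 and T2 overlap.
T6 starts after T1 ends, so nothing later overlaps T1 either.
T6 starts exactly when T2 ends (back-to-back, no overlap), so nothing later overlaps T2 either.
T3 starts before T6 ends → T6 and T3 overlap.
T4 starts after T6 ends, so nothing later overlaps T6 either.
T4 starts after T3 ends, so nothing later overlaps T3 either.
T5 starts after T4 ends, so nothing later overlaps T4 either.
T8 starts after T5 ends, so nothing later overlaps T5 either.
T7 starts after T8 ends.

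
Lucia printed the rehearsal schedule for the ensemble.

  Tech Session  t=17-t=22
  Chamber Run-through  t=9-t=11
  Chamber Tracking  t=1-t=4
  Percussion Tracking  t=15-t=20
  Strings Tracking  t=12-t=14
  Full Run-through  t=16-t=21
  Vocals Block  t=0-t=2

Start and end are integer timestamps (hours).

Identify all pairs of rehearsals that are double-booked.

Chamber Tracking & Vocals Block, Full Run-through & Percussion Tracking, Full Run-through & Tech Session, Percussion Tracking & Tech Session

Sorted by start: Vocals Block, Chamber Tracking, Chamber Run-through, Strings Tracking, Percussion Tracking, Full Run-through, Tech Session.
Chamber Tracking starts before Vocals Block ends → Vocals Block and Chamber Tracking overlap.
Chamber Run-through starts after Vocals Block ends; Vocals Block is clear from here.
Chamber Run-through starts after Chamber Tracking ends; Chamber Tracking is clear from here.
Strings Tracking starts after Chamber Run-through ends; Chamber Run-through is clear from here.
Percussion Tracking starts after Strings Tracking ends; Strings Tracking is clear from here.
Full Run-through starts before Percussion Tracking ends → Percussion Tracking and Full Run-through overlap.
Tech Session starts before Percussion Tracking ends → Percussion Tracking and Tech Session overlap.
Tech Session starts before Full Run-through ends → Full Run-through and Tech Session overlap.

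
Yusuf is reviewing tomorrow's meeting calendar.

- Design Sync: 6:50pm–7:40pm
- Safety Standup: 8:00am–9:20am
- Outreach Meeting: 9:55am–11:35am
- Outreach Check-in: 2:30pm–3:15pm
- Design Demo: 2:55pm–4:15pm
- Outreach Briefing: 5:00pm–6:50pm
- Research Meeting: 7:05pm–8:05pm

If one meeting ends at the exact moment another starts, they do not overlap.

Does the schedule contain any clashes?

Sorted by start: Safety Standup, Outreach Meeting, Outreach Check-in, Design Demo, Outreach Briefing, Design Sync, Research Meeting.
Outreach Meeting starts after Safety Standup ends; Safety Standup is clear from here.
Outreach Check-in starts after Outreach Meeting ends; Outreach Meeting is clear from here.
Design Demo starts before Outreach Check-in ends → Outreach Check-in and Design Demo overlap.
That's a conflict, so the schedule is not conflict-free.

Yes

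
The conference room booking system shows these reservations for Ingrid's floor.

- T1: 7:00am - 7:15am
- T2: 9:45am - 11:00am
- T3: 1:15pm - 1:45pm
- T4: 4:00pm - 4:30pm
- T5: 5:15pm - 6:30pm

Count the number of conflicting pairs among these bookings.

Sorted by start: T1, T2, T3, T4, T5.
T2 starts after T1 ends, so nothing later overlaps T1 either.
T3 starts after T2 ends, so nothing later overlaps T2 either.
T4 starts after T3 ends, so nothing later overlaps T3 either.
T5 starts after T4 ends.
No pair overlaps.

0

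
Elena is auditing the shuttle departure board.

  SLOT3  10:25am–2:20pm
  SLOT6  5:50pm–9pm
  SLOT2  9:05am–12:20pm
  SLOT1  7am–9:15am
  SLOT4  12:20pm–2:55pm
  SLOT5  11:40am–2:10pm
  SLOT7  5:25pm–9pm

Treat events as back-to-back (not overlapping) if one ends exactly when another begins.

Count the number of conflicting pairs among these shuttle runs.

Two intervals overlap when each starts before the other ends.
Sorted by start: SLOT1, SLOT2, SLOT3, SLOT5, SLOT4, SLOT7, SLOT6.
SLOT2 starts before SLOT1 ends → SLOT1 and SLOT2 overlap.
SLOT3 starts after SLOT1 ends — done with SLOT1.
SLOT3 starts before SLOT2 ends → SLOT2 and SLOT3 overlap.
SLOT5 starts before SLOT2 ends → SLOT2 and SLOT5 overlap.
SLOT4 starts exactly when SLOT2 ends (back-to-back, no overlap) — done with SLOT2.
SLOT5 starts before SLOT3 ends → SLOT3 and SLOT5 overlap.
SLOT4 starts before SLOT3 ends → SLOT3 and SLOT4 overlap.
SLOT7 starts after SLOT3 ends — done with SLOT3.
SLOT4 starts before SLOT5 ends → SLOT5 and SLOT4 overlap.
SLOT7 starts after SLOT5 ends — done with SLOT5.
SLOT7 starts after SLOT4 ends — done with SLOT4.
SLOT6 starts before SLOT7 ends → SLOT7 and SLOT6 overlap.
Overlapping pairs: SLOT1 & SLOT2, SLOT2 & SLOT3, SLOT2 & SLOT5, SLOT3 & SLOT4, SLOT3 & SLOT5, SLOT4 & SLOT5, SLOT6 & SLOT7 — 7 in total.

7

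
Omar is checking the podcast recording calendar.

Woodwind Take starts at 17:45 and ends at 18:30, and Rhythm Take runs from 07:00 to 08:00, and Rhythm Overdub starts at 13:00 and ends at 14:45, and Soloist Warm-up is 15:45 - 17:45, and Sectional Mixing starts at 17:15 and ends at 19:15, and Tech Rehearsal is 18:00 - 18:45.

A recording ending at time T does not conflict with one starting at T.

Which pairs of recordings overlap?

Sorted by start: Rhythm Take, Rhythm Overdub, Soloist Warm-up, Sectional Mixing, Woodwind Take, Tech Rehearsal.
Rhythm Overdub starts after Rhythm Take ends, so Rhythm Take has no further overlaps.
Soloist Warm-up starts after Rhythm Overdub ends, so Rhythm Overdub has no further overlaps.
Sectional Mixing starts before Soloist Warm-up ends → Soloist Warm-up and Sectional Mixing overlap.
Woodwind Take starts exactly when Soloist Warm-up ends (back-to-back, no overlap), so Soloist Warm-up has no further overlaps.
Woodwind Take starts before Sectional Mixing ends → Sectional Mixing and Woodwind Take overlap.
Tech Rehearsal starts before Sectional Mixing ends → Sectional Mixing and Tech Rehearsal overlap.
Tech Rehearsal starts before Woodwind Take ends → Woodwind Take and Tech Rehearsal overlap.

Sectional Mixing & Soloist Warm-up, Sectional Mixing & Tech Rehearsal, Sectional Mixing & Woodwind Take, Tech Rehearsal & Woodwind Take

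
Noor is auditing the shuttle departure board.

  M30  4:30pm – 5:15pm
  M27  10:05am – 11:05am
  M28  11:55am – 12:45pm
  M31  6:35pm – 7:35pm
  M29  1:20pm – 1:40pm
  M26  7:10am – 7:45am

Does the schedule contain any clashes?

Sorted by start: M26, M27, M28, M29, M30, M31.
M27 starts after M26 ends, so nothing later overlaps M26 either.
M28 starts after M27 ends, so nothing later overlaps M27 either.
M29 starts after M28 ends, so nothing later overlaps M28 either.
M30 starts after M29 ends, so nothing later overlaps M29 either.
M31 starts after M30 ends.
Every pair is clear; the schedule has no overlaps.

No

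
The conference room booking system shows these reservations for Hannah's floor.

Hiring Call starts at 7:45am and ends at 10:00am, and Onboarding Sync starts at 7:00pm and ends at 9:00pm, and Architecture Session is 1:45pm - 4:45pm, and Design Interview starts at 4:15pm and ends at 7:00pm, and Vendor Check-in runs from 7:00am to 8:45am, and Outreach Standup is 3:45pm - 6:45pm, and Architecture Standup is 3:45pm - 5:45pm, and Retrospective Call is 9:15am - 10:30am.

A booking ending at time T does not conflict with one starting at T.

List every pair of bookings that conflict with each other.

Two intervals overlap when each starts before the other ends.
Sorted by start: Vendor Check-in, Hiring Call, Retrospective Call, Architecture Session, Architecture Standup, Outreach Standup, Design Interview, Onboarding Sync.
Hiring Call starts before Vendor Check-in ends → Vendor Check-in and Hiring Call overlap.
Retrospective Call starts after Vendor Check-in ends, so Vendor Check-in has no further overlaps.
Retrospective Call starts before Hiring Call ends → Hiring Call and Retrospective Call overlap.
Architecture Session starts after Hiring Call ends, so Hiring Call has no further overlaps.
Architecture Session starts after Retrospective Call ends, so Retrospective Call has no further overlaps.
Architecture Standup starts before Architecture Session ends → Architecture Session and Architecture Standup overlap.
Outreach Standup starts before Architecture Session ends → Architecture Session and Outreach Standup overlap.
Design Interview starts before Architecture Session ends → Architecture Session and Design Interview overlap.
Onboarding Sync starts after Architecture Session ends.
Outreach Standup starts before Architecture Standup ends → Architecture Standup and Outreach Standup overlap.
Design Interview starts before Architecture Standup ends → Architecture Standup and Design Interview overlap.
Onboarding Sync starts after Architecture Standup ends.
Design Interview starts before Outreach Standup ends → Outreach Standup and Design Interview overlap.
Onboarding Sync starts after Outreach Standup ends.
Onboarding Sync starts exactly when Design Interview ends (back-to-back, no overlap).

Architecture Session & Architecture Standup, Architecture Session & Design Interview, Architecture Session & Outreach Standup, Architecture Standup & Design Interview, Architecture Standup & Outreach Standup, Design Interview & Outreach Standup, Hiring Call & Retrospective Call, Hiring Call & Vendor Check-in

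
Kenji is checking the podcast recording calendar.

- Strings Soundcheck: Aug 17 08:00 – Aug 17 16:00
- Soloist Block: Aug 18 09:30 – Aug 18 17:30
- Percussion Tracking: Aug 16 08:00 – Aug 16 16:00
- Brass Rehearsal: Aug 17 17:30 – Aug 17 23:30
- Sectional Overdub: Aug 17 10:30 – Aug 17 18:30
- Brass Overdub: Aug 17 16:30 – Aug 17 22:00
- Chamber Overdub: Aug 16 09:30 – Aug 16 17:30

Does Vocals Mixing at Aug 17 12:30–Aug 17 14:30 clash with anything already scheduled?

Yes — it overlaps Sectional Overdub, Strings Soundcheck

Percussion Tracking: ends Aug 16 16:00 at or before Vocals Mixing starts Aug 17 12:30 → clear.
Chamber Overdub: ends Aug 16 17:30 at or before Vocals Mixing starts Aug 17 12:30 → clear.
Strings Soundcheck: starts Aug 17 08:00 before Vocals Mixing ends Aug 17 14:30, and ends Aug 17 16:00 after Vocals Mixing starts Aug 17 12:30 → overlap.
Sectional Overdub: starts Aug 17 10:30 before Vocals Mixing ends Aug 17 14:30, and ends Aug 17 18:30 after Vocals Mixing starts Aug 17 12:30 → overlap.
Brass Overdub: starts Aug 17 16:30 at or after Vocals Mixing ends Aug 17 14:30 → clear.
Brass Rehearsal: starts Aug 17 17:30 at or after Vocals Mixing ends Aug 17 14:30 → clear.
Soloist Block: starts Aug 18 09:30 at or after Vocals Mixing ends Aug 17 14:30 → clear.
Vocals Mixing overlaps Strings Soundcheck, Sectional Overdub.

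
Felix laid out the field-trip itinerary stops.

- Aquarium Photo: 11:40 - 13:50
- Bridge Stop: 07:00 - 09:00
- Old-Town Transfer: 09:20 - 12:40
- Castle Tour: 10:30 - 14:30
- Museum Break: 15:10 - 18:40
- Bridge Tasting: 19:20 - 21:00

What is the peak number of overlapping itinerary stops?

Walk through starts and ends in time order (an end at T is processed before a start at T):
07:00 start Bridge Stop → 1
09:00 end Bridge Stop → 0
09:20 start Old-Town Transfer → 1
10:30 start Castle Tour → 2
11:40 start Aquarium Photo → 3
12:40 end Old-Town Transfer → 2
13:50 end Aquarium Photo → 1
14:30 end Castle Tour → 0
15:10 start Museum Break → 1
18:40 end Museum Break → 0
19:20 start Bridge Tasting → 1
21:00 end Bridge Tasting → 0
Peak is 3, at 11:40 (Aquarium Photo, Castle Tour, Old-Town Transfer).

3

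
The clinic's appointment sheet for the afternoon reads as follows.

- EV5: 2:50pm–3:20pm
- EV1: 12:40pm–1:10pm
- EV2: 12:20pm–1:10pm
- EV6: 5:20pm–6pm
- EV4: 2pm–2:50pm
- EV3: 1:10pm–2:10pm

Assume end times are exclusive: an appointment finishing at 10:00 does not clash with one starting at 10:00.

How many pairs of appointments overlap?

2

Two intervals overlap when each starts before the other ends.
Sorted by start: EV2, EV1, EV3, EV4, EV5, EV6.
EV1 starts before EV2 ends → EV2 and EV1 overlap.
EV3 starts exactly when EV2 ends (back-to-back, no overlap); EV2 is clear from here.
EV3 starts exactly when EV1 ends (back-to-back, no overlap); EV1 is clear from here.
EV4 starts before EV3 ends → EV3 and EV4 overlap.
EV5 starts after EV3 ends; EV3 is clear from here.
EV5 starts exactly when EV4 ends (back-to-back, no overlap); EV4 is clear from here.
EV6 starts after EV5 ends.
Overlapping pairs: EV1 & EV2, EV3 & EV4 — 2 in total.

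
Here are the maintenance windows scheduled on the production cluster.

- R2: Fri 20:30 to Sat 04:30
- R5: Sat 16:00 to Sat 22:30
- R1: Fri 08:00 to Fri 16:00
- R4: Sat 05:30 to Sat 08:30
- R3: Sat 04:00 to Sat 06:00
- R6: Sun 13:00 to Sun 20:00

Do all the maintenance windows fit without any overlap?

Check each pair: they overlap iff neither finishes before the other starts.
Sorted by start: R1, R2, R3, R4, R5, R6.
R2 starts after R1 ends, so nothing later overlaps R1 either.
R3 starts before R2 ends → R2 and R3 overlap.
That's a conflict, so the schedule is not conflict-free.

No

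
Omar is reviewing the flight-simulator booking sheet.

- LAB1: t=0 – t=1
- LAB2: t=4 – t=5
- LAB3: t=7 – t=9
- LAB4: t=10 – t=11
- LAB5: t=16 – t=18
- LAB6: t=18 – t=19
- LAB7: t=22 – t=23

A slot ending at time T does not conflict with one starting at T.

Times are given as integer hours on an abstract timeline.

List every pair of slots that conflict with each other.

Check each pair: they overlap iff neither finishes before the other starts.
Sorted by start: LAB1, LAB2, LAB3, LAB4, LAB5, LAB6, LAB7.
LAB2 starts after LAB1 ends, so nothing later overlaps LAB1 either.
LAB3 starts after LAB2 ends, so nothing later overlaps LAB2 either.
LAB4 starts after LAB3 ends, so nothing later overlaps LAB3 either.
LAB5 starts after LAB4 ends, so nothing later overlaps LAB4 either.
LAB6 starts exactly when LAB5 ends (back-to-back, no overlap), so nothing later overlaps LAB5 either.
LAB7 starts after LAB6 ends.

no overlapping pairs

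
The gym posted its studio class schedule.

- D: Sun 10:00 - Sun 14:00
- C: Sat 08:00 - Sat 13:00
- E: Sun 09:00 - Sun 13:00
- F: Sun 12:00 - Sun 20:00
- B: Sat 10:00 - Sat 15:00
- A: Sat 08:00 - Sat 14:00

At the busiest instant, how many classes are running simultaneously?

Sort all start/end points and keep a running count:
Sat 08:00 start A → 1
Sat 08:00 start C → 2
Sat 10:00 start B → 3
Sat 13:00 end C → 2
Sat 14:00 end A → 1
Sat 15:00 end B → 0
Sun 09:00 start E → 1
Sun 10:00 start D → 2
Sun 12:00 start F → 3
Sun 13:00 end E → 2
Sun 14:00 end D → 1
Sun 20:00 end F → 0
Peak is 3, at Sat 10:00 (A, B, C).

3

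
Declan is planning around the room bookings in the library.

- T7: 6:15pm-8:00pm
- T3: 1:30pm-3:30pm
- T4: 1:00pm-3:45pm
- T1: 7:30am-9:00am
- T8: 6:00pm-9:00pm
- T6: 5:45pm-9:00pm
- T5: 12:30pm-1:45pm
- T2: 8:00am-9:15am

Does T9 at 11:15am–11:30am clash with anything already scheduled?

T1: ends 9:00am at or before T9 starts 11:15am → clear.
T2: ends 9:15am at or before T9 starts 11:15am → clear.
T5: starts 12:30pm at or after T9 ends 11:30am → clear.
T4: starts 1:00pm at or after T9 ends 11:30am → clear.
T3: starts 1:30pm at or after T9 ends 11:30am → clear.
T6: starts 5:45pm at or after T9 ends 11:30am → clear.
T8: starts 6:00pm at or after T9 ends 11:30am → clear.
T7: starts 6:15pm at or after T9 ends 11:30am → clear.

No — it doesn't clash with anything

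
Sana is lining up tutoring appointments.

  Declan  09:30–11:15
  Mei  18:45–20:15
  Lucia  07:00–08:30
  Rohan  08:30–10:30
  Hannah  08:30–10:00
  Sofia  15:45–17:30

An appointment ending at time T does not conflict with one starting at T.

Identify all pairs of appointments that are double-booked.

Sorted by start: Lucia, Hannah, Rohan, Declan, Sofia, Mei.
Hannah starts exactly when Lucia ends (back-to-back, no overlap), so nothing later overlaps Lucia either.
Rohan starts before Hannah ends → Hannah and Rohan overlap.
Declan starts before Hannah ends → Hannah and Declan overlap.
Sofia starts after Hannah ends, so nothing later overlaps Hannah either.
Declan starts before Rohan ends → Rohan and Declan overlap.
Sofia starts after Rohan ends, so nothing later overlaps Rohan either.
Sofia starts after Declan ends, so nothing later overlaps Declan either.
Mei starts after Sofia ends.

Declan & Hannah, Declan & Rohan, Hannah & Rohan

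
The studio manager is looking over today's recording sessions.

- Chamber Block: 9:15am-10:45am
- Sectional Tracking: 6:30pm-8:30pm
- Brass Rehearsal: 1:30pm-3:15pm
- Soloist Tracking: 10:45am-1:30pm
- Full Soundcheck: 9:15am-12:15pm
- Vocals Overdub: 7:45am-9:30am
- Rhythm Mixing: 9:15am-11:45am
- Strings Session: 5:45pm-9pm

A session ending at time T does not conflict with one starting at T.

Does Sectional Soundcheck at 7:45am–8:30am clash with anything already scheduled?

Vocals Overdub: starts 7:45am before Sectional Soundcheck ends 8:30am, and ends 9:30am after Sectional Soundcheck starts 7:45am → overlap.
Full Soundcheck: starts 9:15am at or after Sectional Soundcheck ends 8:30am → clear.
Chamber Block: starts 9:15am at or after Sectional Soundcheck ends 8:30am → clear.
Rhythm Mixing: starts 9:15am at or after Sectional Soundcheck ends 8:30am → clear.
Soloist Tracking: starts 10:45am at or after Sectional Soundcheck ends 8:30am → clear.
Brass Rehearsal: starts 1:30pm at or after Sectional Soundcheck ends 8:30am → clear.
Strings Session: starts 5:45pm at or after Sectional Soundcheck ends 8:30am → clear.
Sectional Tracking: starts 6:30pm at or after Sectional Soundcheck ends 8:30am → clear.
Sectional Soundcheck overlaps Vocals Overdub.

Yes — it overlaps Vocals Overdub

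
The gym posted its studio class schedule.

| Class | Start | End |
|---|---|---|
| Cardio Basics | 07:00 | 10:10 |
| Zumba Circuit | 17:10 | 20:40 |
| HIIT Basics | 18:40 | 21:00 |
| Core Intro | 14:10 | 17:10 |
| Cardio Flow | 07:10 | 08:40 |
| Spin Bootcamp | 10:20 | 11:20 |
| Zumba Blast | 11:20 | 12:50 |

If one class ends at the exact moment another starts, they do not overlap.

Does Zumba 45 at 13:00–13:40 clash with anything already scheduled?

No — it doesn't clash with anything

Cardio Basics: ends 10:10 at or before Zumba 45 starts 13:00 → clear.
Cardio Flow: ends 08:40 at or before Zumba 45 starts 13:00 → clear.
Spin Bootcamp: ends 11:20 at or before Zumba 45 starts 13:00 → clear.
Zumba Blast: ends 12:50 at or before Zumba 45 starts 13:00 → clear.
Core Intro: starts 14:10 at or after Zumba 45 ends 13:40 → clear.
Zumba Circuit: starts 17:10 at or after Zumba 45 ends 13:40 → clear.
HIIT Basics: starts 18:40 at or after Zumba 45 ends 13:40 → clear.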